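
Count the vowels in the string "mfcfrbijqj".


Input string: 'mfcfrbijqj'
Operation: count vowels (a, e, i, o, u)
Scan: s[0]='m', s[1]='f', s[2]='c', s[3]='f', s[4]='r', s[5]='b', s[6]='i' (vowel), s[7]='j', s[8]='q', s[9]='j'
Vowels found: 1
Result: 1


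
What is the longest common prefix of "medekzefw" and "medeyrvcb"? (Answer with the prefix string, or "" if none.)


String 1: 'medekzefw'
String 2: 'medeyrvcb'
Compare position by position:
pos 0: 'm' vs 'm' match
pos 1: 'e' vs 'e' match
pos 2: 'd' vs 'd' match
pos 3: 'e' vs 'e' match
pos 4: 'k' vs 'y' differ -> stop
Longest common prefix: "mede" (length 4)


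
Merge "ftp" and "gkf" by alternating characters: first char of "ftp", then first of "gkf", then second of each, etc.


String 1: 'ftp'
String 2: 'gkf'
Operation: alternate characters
Pairs: 'f'+'g', 't'+'k', 'p'+'f'
Result: fgtkpf


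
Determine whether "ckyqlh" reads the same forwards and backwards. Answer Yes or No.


Input string: 'ckyqlh'
Reversed: 'hlqykc'
Compare pairs: s[0]='c' vs s[5]='h' (mismatch), s[1]='k' vs s[4]='l' (mismatch), s[2]='y' vs s[3]='q' (mismatch)
Palindrome: No


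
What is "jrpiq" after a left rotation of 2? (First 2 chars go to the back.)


Input: 'jrpiq', shift = 2
Operation: split at index 2 and swap parts
Front part s[0:2] = 'jr'
Back part s[2:] = 'piq'
Rotated = back + front = 'piq' + 'jr'
Result: piqjr


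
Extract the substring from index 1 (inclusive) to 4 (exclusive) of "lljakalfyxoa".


Input string: 'lljakalfyxoa'
Operation: slice [1:4]
Extract characters: s[1]='l', s[2]='j', s[3]='a'
Result: lja


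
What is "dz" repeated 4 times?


Input string: 'dz'
Operation: repeat 4 times
Concatenation: 'dz' + 'dz' + 'dz' + 'dz'
Result: dzdzdzdz


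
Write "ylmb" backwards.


Input string: 'ylmb'
Operation: reverse character order
Original order: 'y' -> 'l' -> 'm' -> 'b'
Reversed order: 'b' -> 'm' -> 'l' -> 'y'
Result: bmly


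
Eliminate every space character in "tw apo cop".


Input string: 'tw apo cop'
Operation: remove all spaces
Words: 'tw', 'apo', 'cop'
Join without spaces: twapocop


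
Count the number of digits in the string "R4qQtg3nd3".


Input string: 'R4qQtg3nd3'
Operation: count digit characters (0-9)
Scan: 'R', '4'(digit), 'q', 'Q', 't', 'g', '3'(digit), 'n', 'd', '3'(digit)
Digits found: 3
Result: 3


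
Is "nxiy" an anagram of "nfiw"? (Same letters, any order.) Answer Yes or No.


String 1: 'nfiw' -> sorted: 'finw'
String 2: 'nxiy' -> sorted: 'inxy'
Compare sorted forms: 'finw' != 'inxy'
Anagram: No


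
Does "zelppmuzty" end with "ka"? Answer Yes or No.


Input string: 'zelppmuzty'
Suffix to check: 'ka'
Last 2 characters of input: 'ty'
Match: False
Result: No


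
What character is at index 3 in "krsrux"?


Input string: 'krsrux'
Operation: get character at index 3
Index mapping: s[0]='k', s[1]='r', s[2]='s', s[3]='r'
Result: 'r'


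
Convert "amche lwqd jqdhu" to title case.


Input string: 'amche lwqd jqdhu'
Operation: capitalize first letter of each word
Word transformations: 'amche'->'Amche', 'lwqd'->'Lwqd', 'jqdhu'->'Jqdhu'
Result: Amche Lwqd Jqdhu


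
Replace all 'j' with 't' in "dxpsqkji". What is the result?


Input string: 'dxpsqkji'
Operation: replace 'j' with 't'
Positions of 'j': 6
After replacement: dxpsqkti


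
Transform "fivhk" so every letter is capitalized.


Input string: 'fivhk'
Operation: convert each letter to uppercase
Mapping: 'f'->'F', 'i'->'I', 'v'->'V', 'h'->'H', 'k'->'K'
Result: FIVHK


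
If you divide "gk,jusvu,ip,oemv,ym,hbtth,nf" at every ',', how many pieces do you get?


Input string: 'gk,jusvu,ip,oemv,ym,hbtth,nf'
Delimiter: ','
Split result: 'gk', 'jusvu', 'ip', 'oemv', 'ym', 'hbtth', 'nf'
Number of parts: 7


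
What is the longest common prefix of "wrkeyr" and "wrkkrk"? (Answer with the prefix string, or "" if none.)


String 1: 'wrkeyr'
String 2: 'wrkkrk'
Compare position by position:
pos 0: 'w' vs 'w' match
pos 1: 'r' vs 'r' match
pos 2: 'k' vs 'k' match
pos 3: 'e' vs 'k' differ -> stop
Longest common prefix: "wrk" (length 3)


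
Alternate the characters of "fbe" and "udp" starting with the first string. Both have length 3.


String 1: 'fbe'
String 2: 'udp'
Operation: alternate characters
Pairs: 'f'+'u', 'b'+'d', 'e'+'p'
Result: fubdep


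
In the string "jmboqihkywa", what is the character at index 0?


Input string: 'jmboqihkywa'
Operation: get character at index 0
Index mapping: s[0]='j'
Result: 'j'


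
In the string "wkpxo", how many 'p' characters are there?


Input string: 'wkpxo'
Target character: 'p'
Scan each position: s[2]='p'
Matches found at indices: 2
Total: 1


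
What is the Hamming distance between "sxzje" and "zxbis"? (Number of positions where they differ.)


String 1: 'sxzje'
String 2: 'zxbis'
Compare each position: pos 0: 's'!='z', pos 1: 'x'=='x', pos 2: 'z'!='b', pos 3: 'j'!='i', pos 4: 'e'!='s'
Differing positions: 4
Hamming distance: 4


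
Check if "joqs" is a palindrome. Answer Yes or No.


Input string: 'joqs'
Reversed: 'sqoj'
Compare pairs: s[0]='j' vs s[3]='s' (mismatch), s[1]='o' vs s[2]='q' (mismatch)
Palindrome: No


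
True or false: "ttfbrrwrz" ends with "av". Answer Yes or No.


Input string: 'ttfbrrwrz'
Suffix to check: 'av'
Last 2 characters of input: 'rz'
Match: False
Result: No


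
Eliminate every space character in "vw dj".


Input string: 'vw dj'
Operation: remove all spaces
Words: 'vw', 'dj'
Join without spaces: vwdj


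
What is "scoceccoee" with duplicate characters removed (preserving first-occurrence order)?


Input: 'scoceccoee'
Operation: keep first occurrence of each character
Scan: s[0]='s' new -> keep; s[1]='c' new -> keep; s[2]='o' new -> keep; s[3]='c' seen -> skip; s[4]='e' new -> keep; s[5]='c' seen -> skip; s[6]='c' seen -> skip; s[7]='o' seen -> skip; s[8]='e' seen -> skip; s[9]='e' seen -> skip
Result: scoe


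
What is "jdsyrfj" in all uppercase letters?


Input string: 'jdsyrfj'
Operation: convert each letter to uppercase
Mapping: 'j'->'J', 'd'->'D', 's'->'S', 'y'->'Y', 'r'->'R', 'f'->'F', 'j'->'J'
Result: JDSYRFJ


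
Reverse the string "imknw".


Input string: 'imknw'
Operation: reverse character order
Original order: 'i' -> 'm' -> 'k' -> 'n' -> 'w'
Reversed order: 'w' -> 'n' -> 'k' -> 'm' -> 'i'
Result: wnkmi


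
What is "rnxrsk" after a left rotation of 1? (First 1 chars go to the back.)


Input: 'rnxrsk', shift = 1
Operation: split at index 1 and swap parts
Front part s[0:1] = 'r'
Back part s[1:] = 'nxrsk'
Rotated = back + front = 'nxrsk' + 'r'
Result: nxrskr


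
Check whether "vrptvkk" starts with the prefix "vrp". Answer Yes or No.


Input string: 'vrptvkk'
Prefix to check: 'vrp'
First 3 characters of input: 'vrp'
Match: True
Result: Yes


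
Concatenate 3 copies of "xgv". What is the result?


Input string: 'xgv'
Operation: repeat 3 times
Concatenation: 'xgv' + 'xgv' + 'xgv'
Result: xgvxgvxgv


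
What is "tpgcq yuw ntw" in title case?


Input string: 'tpgcq yuw ntw'
Operation: capitalize first letter of each word
Word transformations: 'tpgcq'->'Tpgcq', 'yuw'->'Yuw', 'ntw'->'Ntw'
Result: Tpgcq Yuw Ntw


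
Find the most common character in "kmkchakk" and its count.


Input: 'kmkchakk'
Operation: tally each character
Counts: 'a':1, 'c':1, 'h':1, 'k':4, 'm':1
Maximum: 'k' appears 4 times


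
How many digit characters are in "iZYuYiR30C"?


Input string: 'iZYuYiR30C'
Operation: count digit characters (0-9)
Scan: 'i', 'Z', 'Y', 'u', 'Y', 'i', 'R', '3'(digit), '0'(digit), 'C'
Digits found: 2
Result: 2


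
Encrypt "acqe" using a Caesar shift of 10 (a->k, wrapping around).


Input: 'acqe', shift = 10
Operation: for each letter, (position + 10) mod 26
Mapping: 'a'(0+10=10)->'k', 'c'(2+10=12)->'m', 'q'(16+10=26, 26 mod 26=0)->'a', 'e'(4+10=14)->'o'
Result: kmao


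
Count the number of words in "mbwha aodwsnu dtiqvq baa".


Input string: 'mbwha aodwsnu dtiqvq baa'
Operation: split by spaces
Words found: 'mbwha', 'aodwsnu', 'dtiqvq', 'baa'
Word count: 4


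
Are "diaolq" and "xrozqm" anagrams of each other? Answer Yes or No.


String 1: 'diaolq' -> sorted: 'adiloq'
String 2: 'xrozqm' -> sorted: 'moqrxz'
Compare sorted forms: 'adiloq' != 'moqrxz'
Anagram: No


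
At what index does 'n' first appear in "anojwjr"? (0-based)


Input string: 'anojwjr'
Target: 'n'
Scanning left to right: s[0]='a', s[1]='n'
First match at index: 1


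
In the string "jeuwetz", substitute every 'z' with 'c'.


Input string: 'jeuwetz'
Operation: replace 'z' with 'c'
Positions of 'z': 6
After replacement: jeuwetc


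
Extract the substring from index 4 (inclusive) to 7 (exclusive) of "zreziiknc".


Input string: 'zreziiknc'
Operation: slice [4:7]
Extract characters: s[4]='i', s[5]='i', s[6]='k'
Result: iik


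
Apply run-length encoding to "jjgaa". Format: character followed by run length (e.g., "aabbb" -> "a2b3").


Input: 'jjgaa'
Operation: identify consecutive runs
Runs: 'jj' -> j2, 'g' -> g1, 'aa' -> a2
Encoded: j2g1a2


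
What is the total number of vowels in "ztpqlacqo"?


Input string: 'ztpqlacqo'
Operation: count vowels (a, e, i, o, u)
Scan: s[0]='z', s[1]='t', s[2]='p', s[3]='q', s[4]='l', s[5]='a' (vowel), s[6]='c', s[7]='q', s[8]='o' (vowel)
Vowels found: 2
Result: 2


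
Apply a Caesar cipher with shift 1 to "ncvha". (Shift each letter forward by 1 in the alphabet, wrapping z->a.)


Input: 'ncvha', shift = 1
Operation: for each letter, (position + 1) mod 26
Mapping: 'n'(13+1=14)->'o', 'c'(2+1=3)->'d', 'v'(21+1=22)->'w', 'h'(7+1=8)->'i', 'a'(0+1=1)->'b'
Result: odwib


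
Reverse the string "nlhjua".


Input string: 'nlhjua'
Operation: reverse character order
Original order: 'n' -> 'l' -> 'h' -> 'j' -> 'u' -> 'a'
Reversed order: 'a' -> 'u' -> 'j' -> 'h' -> 'l' -> 'n'
Result: aujhln


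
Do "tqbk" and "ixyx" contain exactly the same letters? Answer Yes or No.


String 1: 'tqbk' -> sorted: 'bkqt'
String 2: 'ixyx' -> sorted: 'ixxy'
Compare sorted forms: 'bkqt' != 'ixxy'
Anagram: No


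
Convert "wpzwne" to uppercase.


Input string: 'wpzwne'
Operation: convert each letter to uppercase
Mapping: 'w'->'W', 'p'->'P', 'z'->'Z', 'w'->'W', 'n'->'N', 'e'->'E'
Result: WPZWNE


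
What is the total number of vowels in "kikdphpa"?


Input string: 'kikdphpa'
Operation: count vowels (a, e, i, o, u)
Scan: s[0]='k', s[1]='i' (vowel), s[2]='k', s[3]='d', s[4]='p', s[5]='h', s[6]='p', s[7]='a' (vowel)
Vowels found: 2
Result: 2


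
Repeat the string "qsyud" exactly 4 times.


Input string: 'qsyud'
Operation: repeat 4 times
Concatenation: 'qsyud' + 'qsyud' + 'qsyud' + 'qsyud'
Result: qsyudqsyudqsyudqsyud


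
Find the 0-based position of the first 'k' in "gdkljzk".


Input string: 'gdkljzk'
Target: 'k'
Scanning left to right: s[0]='g', s[1]='d', s[2]='k'
First match at index: 2


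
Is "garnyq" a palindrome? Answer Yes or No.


Input string: 'garnyq'
Reversed: 'qynrag'
Compare pairs: s[0]='g' vs s[5]='q' (mismatch), s[1]='a' vs s[4]='y' (mismatch), s[2]='r' vs s[3]='n' (mismatch)
Palindrome: No


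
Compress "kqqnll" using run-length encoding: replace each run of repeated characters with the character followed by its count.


Input: 'kqqnll'
Operation: identify consecutive runs
Runs: 'k' -> k1, 'qq' -> q2, 'n' -> n1, 'll' -> l2
Encoded: k1q2n1l2


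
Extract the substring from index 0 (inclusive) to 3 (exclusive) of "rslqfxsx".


Input string: 'rslqfxsx'
Operation: slice [0:3]
Extract characters: s[0]='r', s[1]='s', s[2]='l'
Result: rsl


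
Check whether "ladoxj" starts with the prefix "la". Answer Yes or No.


Input string: 'ladoxj'
Prefix to check: 'la'
First 2 characters of input: 'la'
Match: True
Result: Yes


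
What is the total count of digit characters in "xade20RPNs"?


Input string: 'xade20RPNs'
Operation: count digit characters (0-9)
Scan: 'x', 'a', 'd', 'e', '2'(digit), '0'(digit), 'R', 'P', 'N', 's'
Digits found: 2
Result: 2


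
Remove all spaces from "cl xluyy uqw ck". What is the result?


Input string: 'cl xluyy uqw ck'
Operation: remove all spaces
Words: 'cl', 'xluyy', 'uqw', 'ck'
Join without spaces: clxluyyuqwck


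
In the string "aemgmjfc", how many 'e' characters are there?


Input string: 'aemgmjfc'
Target character: 'e'
Scan each position: s[1]='e'
Matches found at indices: 1
Total: 1


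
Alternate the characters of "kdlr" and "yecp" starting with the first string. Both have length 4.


String 1: 'kdlr'
String 2: 'yecp'
Operation: alternate characters
Pairs: 'k'+'y', 'd'+'e', 'l'+'c', 'r'+'p'
Result: kydelcrp


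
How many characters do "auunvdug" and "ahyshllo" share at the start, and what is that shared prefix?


String 1: 'auunvdug'
String 2: 'ahyshllo'
Compare position by position:
pos 0: 'a' vs 'a' match
pos 1: 'u' vs 'h' differ -> stop
Longest common prefix: "a" (length 1)


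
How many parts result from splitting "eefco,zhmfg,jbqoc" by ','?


Input string: 'eefco,zhmfg,jbqoc'
Delimiter: ','
Split result: 'eefco', 'zhmfg', 'jbqoc'
Number of parts: 3


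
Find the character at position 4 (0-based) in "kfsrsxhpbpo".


Input string: 'kfsrsxhpbpo'
Operation: get character at index 4
Index mapping: s[0]='k', s[1]='f', s[2]='s', s[3]='r', s[4]='s'
Result: 's'


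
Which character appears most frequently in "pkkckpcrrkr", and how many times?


Input: 'pkkckpcrrkr'
Operation: tally each character
Counts: 'c':2, 'k':4, 'p':2, 'r':3
Maximum: 'k' appears 4 times


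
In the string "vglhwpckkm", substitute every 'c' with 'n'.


Input string: 'vglhwpckkm'
Operation: replace 'c' with 'n'
Positions of 'c': 6
After replacement: vglhwpnkkm


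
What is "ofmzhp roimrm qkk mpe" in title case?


Input string: 'ofmzhp roimrm qkk mpe'
Operation: capitalize first letter of each word
Word transformations: 'ofmzhp'->'Ofmzhp', 'roimrm'->'Roimrm', 'qkk'->'Qkk', 'mpe'->'Mpe'
Result: Ofmzhp Roimrm Qkk Mpe


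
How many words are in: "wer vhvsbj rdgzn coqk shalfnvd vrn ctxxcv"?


Input string: 'wer vhvsbj rdgzn coqk shalfnvd vrn ctxxcv'
Operation: split by spaces
Words found: 'wer', 'vhvsbj', 'rdgzn', 'coqk', 'shalfnvd', 'vrn', 'ctxxcv'
Word count: 7


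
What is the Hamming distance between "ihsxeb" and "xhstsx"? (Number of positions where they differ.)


String 1: 'ihsxeb'
String 2: 'xhstsx'
Compare each position: pos 0: 'i'!='x', pos 1: 'h'=='h', pos 2: 's'=='s', pos 3: 'x'!='t', pos 4: 'e'!='s', pos 5: 'b'!='x'
Differing positions: 4
Hamming distance: 4


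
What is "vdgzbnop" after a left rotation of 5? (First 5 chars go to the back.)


Input: 'vdgzbnop', shift = 5
Operation: split at index 5 and swap parts
Front part s[0:5] = 'vdgzb'
Back part s[5:] = 'nop'
Rotated = back + front = 'nop' + 'vdgzb'
Result: nopvdgzb


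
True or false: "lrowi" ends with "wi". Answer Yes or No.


Input string: 'lrowi'
Suffix to check: 'wi'
Last 2 characters of input: 'wi'
Match: True
Result: Yes


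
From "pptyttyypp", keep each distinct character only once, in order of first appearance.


Input: 'pptyttyypp'
Operation: keep first occurrence of each character
Scan: s[0]='p' new -> keep; s[1]='p' seen -> skip; s[2]='t' new -> keep; s[3]='y' new -> keep; s[4]='t' seen -> skip; s[5]='t' seen -> skip; s[6]='y' seen -> skip; s[7]='y' seen -> skip; s[8]='p' seen -> skip; s[9]='p' seen -> skip
Result: pty


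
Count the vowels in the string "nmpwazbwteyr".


Input string: 'nmpwazbwteyr'
Operation: count vowels (a, e, i, o, u)
Scan: s[0]='n', s[1]='m', s[2]='p', s[3]='w', s[4]='a' (vowel), s[5]='z', s[6]='b', s[7]='w', s[8]='t', s[9]='e' (vowel), s[10]='y', s[11]='r'
Vowels found: 2
Result: 2


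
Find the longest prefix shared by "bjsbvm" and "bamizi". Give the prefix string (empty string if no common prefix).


String 1: 'bjsbvm'
String 2: 'bamizi'
Compare position by position:
pos 0: 'b' vs 'b' match
pos 1: 'j' vs 'a' differ -> stop
Longest common prefix: "b" (length 1)


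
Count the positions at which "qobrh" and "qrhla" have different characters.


String 1: 'qobrh'
String 2: 'qrhla'
Compare each position: pos 0: 'q'=='q', pos 1: 'o'!='r', pos 2: 'b'!='h', pos 3: 'r'!='l', pos 4: 'h'!='a'
Differing positions: 4
Hamming distance: 4


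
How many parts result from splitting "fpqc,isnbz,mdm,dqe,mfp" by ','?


Input string: 'fpqc,isnbz,mdm,dqe,mfp'
Delimiter: ','
Split result: 'fpqc', 'isnbz', 'mdm', 'dqe', 'mfp'
Number of parts: 5


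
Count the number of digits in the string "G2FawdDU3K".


Input string: 'G2FawdDU3K'
Operation: count digit characters (0-9)
Scan: 'G', '2'(digit), 'F', 'a', 'w', 'd', 'D', 'U', '3'(digit), 'K'
Digits found: 2
Result: 2


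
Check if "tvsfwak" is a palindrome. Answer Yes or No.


Input string: 'tvsfwak'
Reversed: 'kawfsvt'
Compare pairs: s[0]='t' vs s[6]='k' (mismatch), s[1]='v' vs s[5]='a' (mismatch), s[2]='s' vs s[4]='w' (mismatch)
Palindrome: No


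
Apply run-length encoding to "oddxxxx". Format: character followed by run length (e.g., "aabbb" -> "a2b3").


Input: 'oddxxxx'
Operation: identify consecutive runs
Runs: 'o' -> o1, 'dd' -> d2, 'xxxx' -> x4
Encoded: o1d2x4


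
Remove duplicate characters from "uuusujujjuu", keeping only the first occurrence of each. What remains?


Input: 'uuusujujjuu'
Operation: keep first occurrence of each character
Scan: s[0]='u' new -> keep; s[1]='u' seen -> skip; s[2]='u' seen -> skip; s[3]='s' new -> keep; s[4]='u' seen -> skip; s[5]='j' new -> keep; s[6]='u' seen -> skip; s[7]='j' seen -> skip; s[8]='j' seen -> skip; s[9]='u' seen -> skip; s[10]='u' seen -> skip
Result: usj


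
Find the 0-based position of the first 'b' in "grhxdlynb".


Input string: 'grhxdlynb'
Target: 'b'
Scanning left to right: s[0]='g', s[1]='r', s[2]='h', s[3]='x', s[4]='d', s[5]='l', s[6]='y', s[7]='n', s[8]='b'
First match at index: 8


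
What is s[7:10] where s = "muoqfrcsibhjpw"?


Input string: 'muoqfrcsibhjpw'
Operation: slice [7:10]
Extract characters: s[7]='s', s[8]='i', s[9]='b'
Result: sib


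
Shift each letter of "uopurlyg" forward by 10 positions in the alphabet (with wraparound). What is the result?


Input: 'uopurlyg', shift = 10
Operation: for each letter, (position + 10) mod 26
Mapping: 'u'(20+10=30, 30 mod 26=4)->'e', 'o'(14+10=24)->'y', 'p'(15+10=25)->'z', 'u'(20+10=30, 30 mod 26=4)->'e', 'r'(17+10=27, 27 mod 26=1)->'b', 'l'(11+10=21)->'v', 'y'(24+10=34, 34 mod 26=8)->'i', 'g'(6+10=16)->'q'
Result: eyzebviq


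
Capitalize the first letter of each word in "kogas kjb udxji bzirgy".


Input string: 'kogas kjb udxji bzirgy'
Operation: capitalize first letter of each word
Word transformations: 'kogas'->'Kogas', 'kjb'->'Kjb', 'udxji'->'Udxji', 'bzirgy'->'Bzirgy'
Result: Kogas Kjb Udxji Bzirgy


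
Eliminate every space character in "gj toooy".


Input string: 'gj toooy'
Operation: remove all spaces
Words: 'gj', 'toooy'
Join without spaces: gjtoooy


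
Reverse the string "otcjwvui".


Input string: 'otcjwvui'
Operation: reverse character order
Original order: 'o' -> 't' -> 'c' -> 'j' -> 'w' -> 'v' -> 'u' -> 'i'
Reversed order: 'i' -> 'u' -> 'v' -> 'w' -> 'j' -> 'c' -> 't' -> 'o'
Result: iuvwjcto


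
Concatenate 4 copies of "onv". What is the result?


Input string: 'onv'
Operation: repeat 4 times
Concatenation: 'onv' + 'onv' + 'onv' + 'onv'
Result: onvonvonvonv


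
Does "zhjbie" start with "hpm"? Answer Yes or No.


Input string: 'zhjbie'
Prefix to check: 'hpm'
First 3 characters of input: 'zhj'
Match: False
Result: No


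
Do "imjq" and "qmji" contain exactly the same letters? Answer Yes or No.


String 1: 'imjq' -> sorted: 'ijmq'
String 2: 'qmji' -> sorted: 'ijmq'
Compare sorted forms: 'ijmq' == 'ijmq'
Anagram: Yes


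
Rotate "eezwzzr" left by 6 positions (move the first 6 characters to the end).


Input: 'eezwzzr', shift = 6
Operation: split at index 6 and swap parts
Front part s[0:6] = 'eezwzz'
Back part s[6:] = 'r'
Rotated = back + front = 'r' + 'eezwzz'
Result: reezwzz


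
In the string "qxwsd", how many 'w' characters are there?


Input string: 'qxwsd'
Target character: 'w'
Scan each position: s[2]='w'
Matches found at indices: 2
Total: 1


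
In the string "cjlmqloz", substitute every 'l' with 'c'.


Input string: 'cjlmqloz'
Operation: replace 'l' with 'c'
Positions of 'l': 2, 5
After replacement: cjcmqcoz


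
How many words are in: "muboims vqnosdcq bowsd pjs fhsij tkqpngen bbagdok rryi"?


Input string: 'muboims vqnosdcq bowsd pjs fhsij tkqpngen bbagdok rryi'
Operation: split by spaces
Words found: 'muboims', 'vqnosdcq', 'bowsd', 'pjs', 'fhsij', 'tkqpngen', 'bbagdok', 'rryi'
Word count: 8


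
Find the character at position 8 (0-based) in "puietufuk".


Input string: 'puietufuk'
Operation: get character at index 8
Index mapping: s[0]='p', s[1]='u', s[2]='i', s[3]='e', s[4]='t', s[5]='u', s[6]='f', s[7]='u', s[8]='k'
Result: 'k'


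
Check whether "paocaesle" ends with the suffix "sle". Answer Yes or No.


Input string: 'paocaesle'
Suffix to check: 'sle'
Last 3 characters of input: 'sle'
Match: True
Result: Yes


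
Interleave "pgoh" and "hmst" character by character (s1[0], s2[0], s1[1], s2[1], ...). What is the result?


String 1: 'pgoh'
String 2: 'hmst'
Operation: alternate characters
Pairs: 'p'+'h', 'g'+'m', 'o'+'s', 'h'+'t'
Result: phgmosht


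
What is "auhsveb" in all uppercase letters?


Input string: 'auhsveb'
Operation: convert each letter to uppercase
Mapping: 'a'->'A', 'u'->'U', 'h'->'H', 's'->'S', 'v'->'V', 'e'->'E', 'b'->'B'
Result: AUHSVEB


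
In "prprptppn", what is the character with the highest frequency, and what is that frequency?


Input: 'prprptppn'
Operation: tally each character
Counts: 'n':1, 'p':5, 'r':2, 't':1
Maximum: 'p' appears 5 times


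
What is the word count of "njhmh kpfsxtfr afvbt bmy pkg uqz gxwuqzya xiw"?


Input string: 'njhmh kpfsxtfr afvbt bmy pkg uqz gxwuqzya xiw'
Operation: split by spaces
Words found: 'njhmh', 'kpfsxtfr', 'afvbt', 'bmy', 'pkg', 'uqz', 'gxwuqzya', 'xiw'
Word count: 8


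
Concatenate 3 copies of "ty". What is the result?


Input string: 'ty'
Operation: repeat 3 times
Concatenation: 'ty' + 'ty' + 'ty'
Result: tytyty


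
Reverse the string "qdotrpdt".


Input string: 'qdotrpdt'
Operation: reverse character order
Original order: 'q' -> 'd' -> 'o' -> 't' -> 'r' -> 'p' -> 'd' -> 't'
Reversed order: 't' -> 'd' -> 'p' -> 'r' -> 't' -> 'o' -> 'd' -> 'q'
Result: tdprtodq


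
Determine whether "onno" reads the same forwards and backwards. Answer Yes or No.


Input string: 'onno'
Reversed: 'onno'
Compare pairs: s[0]='o' vs s[3]='o' (match), s[1]='n' vs s[2]='n' (match)
Palindrome: Yes


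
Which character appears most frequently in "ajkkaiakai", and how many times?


Input: 'ajkkaiakai'
Operation: tally each character
Counts: 'a':4, 'i':2, 'j':1, 'k':3
Maximum: 'a' appears 4 times


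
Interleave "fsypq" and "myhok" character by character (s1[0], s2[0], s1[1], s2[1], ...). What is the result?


String 1: 'fsypq'
String 2: 'myhok'
Operation: alternate characters
Pairs: 'f'+'m', 's'+'y', 'y'+'h', 'p'+'o', 'q'+'k'
Result: fmsyyhpoqk


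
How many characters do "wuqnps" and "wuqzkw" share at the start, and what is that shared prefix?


String 1: 'wuqnps'
String 2: 'wuqzkw'
Compare position by position:
pos 0: 'w' vs 'w' match
pos 1: 'u' vs 'u' match
pos 2: 'q' vs 'q' match
pos 3: 'n' vs 'z' differ -> stop
Longest common prefix: "wuq" (length 3)


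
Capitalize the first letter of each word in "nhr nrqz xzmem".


Input string: 'nhr nrqz xzmem'
Operation: capitalize first letter of each word
Word transformations: 'nhr'->'Nhr', 'nrqz'->'Nrqz', 'xzmem'->'Xzmem'
Result: Nhr Nrqz Xzmem


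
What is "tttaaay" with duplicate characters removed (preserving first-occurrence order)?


Input: 'tttaaay'
Operation: keep first occurrence of each character
Scan: s[0]='t' new -> keep; s[1]='t' seen -> skip; s[2]='t' seen -> skip; s[3]='a' new -> keep; s[4]='a' seen -> skip; s[5]='a' seen -> skip; s[6]='y' new -> keep
Result: tay


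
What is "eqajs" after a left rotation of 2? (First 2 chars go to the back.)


Input: 'eqajs', shift = 2
Operation: split at index 2 and swap parts
Front part s[0:2] = 'eq'
Back part s[2:] = 'ajs'
Rotated = back + front = 'ajs' + 'eq'
Result: ajseq


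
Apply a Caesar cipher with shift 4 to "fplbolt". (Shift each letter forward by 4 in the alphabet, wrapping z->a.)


Input: 'fplbolt', shift = 4
Operation: for each letter, (position + 4) mod 26
Mapping: 'f'(5+4=9)->'j', 'p'(15+4=19)->'t', 'l'(11+4=15)->'p', 'b'(1+4=5)->'f', 'o'(14+4=18)->'s', 'l'(11+4=15)->'p', 't'(19+4=23)->'x'
Result: jtpfspx


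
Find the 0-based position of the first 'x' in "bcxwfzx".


Input string: 'bcxwfzx'
Target: 'x'
Scanning left to right: s[0]='b', s[1]='c', s[2]='x'
First match at index: 2


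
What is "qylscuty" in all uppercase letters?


Input string: 'qylscuty'
Operation: convert each letter to uppercase
Mapping: 'q'->'Q', 'y'->'Y', 'l'->'L', 's'->'S', 'c'->'C', 'u'->'U', 't'->'T', 'y'->'Y'
Result: QYLSCUTY


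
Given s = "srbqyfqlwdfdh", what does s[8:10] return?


Input string: 'srbqyfqlwdfdh'
Operation: slice [8:10]
Extract characters: s[8]='w', s[9]='d'
Result: wd


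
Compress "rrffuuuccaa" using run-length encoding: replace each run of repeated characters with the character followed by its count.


Input: 'rrffuuuccaa'
Operation: identify consecutive runs
Runs: 'rr' -> r2, 'ff' -> f2, 'uuu' -> u3, 'cc' -> c2, 'aa' -> a2
Encoded: r2f2u3c2a2


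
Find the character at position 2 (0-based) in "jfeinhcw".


Input string: 'jfeinhcw'
Operation: get character at index 2
Index mapping: s[0]='j', s[1]='f', s[2]='e'
Result: 'e'


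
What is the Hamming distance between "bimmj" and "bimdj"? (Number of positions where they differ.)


String 1: 'bimmj'
String 2: 'bimdj'
Compare each position: pos 0: 'b'=='b', pos 1: 'i'=='i', pos 2: 'm'=='m', pos 3: 'm'!='d', pos 4: 'j'=='j'
Differing positions: 1
Hamming distance: 1


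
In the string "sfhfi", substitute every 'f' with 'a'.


Input string: 'sfhfi'
Operation: replace 'f' with 'a'
Positions of 'f': 1, 3
After replacement: sahai


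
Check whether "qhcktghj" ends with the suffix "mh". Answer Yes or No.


Input string: 'qhcktghj'
Suffix to check: 'mh'
Last 2 characters of input: 'hj'
Match: False
Result: No


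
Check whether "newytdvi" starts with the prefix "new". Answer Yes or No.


Input string: 'newytdvi'
Prefix to check: 'new'
First 3 characters of input: 'new'
Match: True
Result: Yes


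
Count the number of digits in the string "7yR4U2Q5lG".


Input string: '7yR4U2Q5lG'
Operation: count digit characters (0-9)
Scan: '7'(digit), 'y', 'R', '4'(digit), 'U', '2'(digit), 'Q', '5'(digit), 'l', 'G'
Digits found: 4
Result: 4


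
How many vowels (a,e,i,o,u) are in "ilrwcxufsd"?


Input string: 'ilrwcxufsd'
Operation: count vowels (a, e, i, o, u)
Scan: s[0]='i' (vowel), s[1]='l', s[2]='r', s[3]='w', s[4]='c', s[5]='x', s[6]='u' (vowel), s[7]='f', s[8]='s', s[9]='d'
Vowels found: 2
Result: 2


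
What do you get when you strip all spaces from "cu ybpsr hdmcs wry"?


Input string: 'cu ybpsr hdmcs wry'
Operation: remove all spaces
Words: 'cu', 'ybpsr', 'hdmcs', 'wry'
Join without spaces: cuybpsrhdmcswry


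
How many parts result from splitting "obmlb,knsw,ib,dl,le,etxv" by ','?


Input string: 'obmlb,knsw,ib,dl,le,etxv'
Delimiter: ','
Split result: 'obmlb', 'knsw', 'ib', 'dl', 'le', 'etxv'
Number of parts: 6


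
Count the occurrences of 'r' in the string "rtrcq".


Input string: 'rtrcq'
Target character: 'r'
Scan each position: s[0]='r', s[2]='r'
Matches found at indices: 0, 2
Total: 2


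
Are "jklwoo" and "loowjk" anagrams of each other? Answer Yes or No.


String 1: 'jklwoo' -> sorted: 'jkloow'
String 2: 'loowjk' -> sorted: 'jkloow'
Compare sorted forms: 'jkloow' == 'jkloow'
Anagram: Yes


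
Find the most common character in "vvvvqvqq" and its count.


Input: 'vvvvqvqq'
Operation: tally each character
Counts: 'q':3, 'v':5
Maximum: 'v' appears 5 times


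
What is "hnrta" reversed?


Input string: 'hnrta'
Operation: reverse character order
Original order: 'h' -> 'n' -> 'r' -> 't' -> 'a'
Reversed order: 'a' -> 't' -> 'r' -> 'n' -> 'h'
Result: atrnh


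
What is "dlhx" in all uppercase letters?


Input string: 'dlhx'
Operation: convert each letter to uppercase
Mapping: 'd'->'D', 'l'->'L', 'h'->'H', 'x'->'X'
Result: DLHX


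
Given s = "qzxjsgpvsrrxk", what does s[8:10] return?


Input string: 'qzxjsgpvsrrxk'
Operation: slice [8:10]
Extract characters: s[8]='s', s[9]='r'
Result: sr


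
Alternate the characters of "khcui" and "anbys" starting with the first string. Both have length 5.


String 1: 'khcui'
String 2: 'anbys'
Operation: alternate characters
Pairs: 'k'+'a', 'h'+'n', 'c'+'b', 'u'+'y', 'i'+'s'
Result: kahncbuyis


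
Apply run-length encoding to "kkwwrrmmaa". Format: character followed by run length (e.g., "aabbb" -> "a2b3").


Input: 'kkwwrrmmaa'
Operation: identify consecutive runs
Runs: 'kk' -> k2, 'ww' -> w2, 'rr' -> r2, 'mm' -> m2, 'aa' -> a2
Encoded: k2w2r2m2a2


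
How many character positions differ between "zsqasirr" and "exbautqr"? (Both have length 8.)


String 1: 'zsqasirr'
String 2: 'exbautqr'
Compare each position: pos 0: 'z'!='e', pos 1: 's'!='x', pos 2: 'q'!='b', pos 3: 'a'=='a', pos 4: 's'!='u', pos 5: 'i'!='t', pos 6: 'r'!='q', pos 7: 'r'=='r'
Differing positions: 6
Hamming distance: 6


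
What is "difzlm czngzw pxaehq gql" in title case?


Input string: 'difzlm czngzw pxaehq gql'
Operation: capitalize first letter of each word
Word transformations: 'difzlm'->'Difzlm', 'czngzw'->'Czngzw', 'pxaehq'->'Pxaehq', 'gql'->'Gql'
Result: Difzlm Czngzw Pxaehq Gql


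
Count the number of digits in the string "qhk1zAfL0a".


Input string: 'qhk1zAfL0a'
Operation: count digit characters (0-9)
Scan: 'q', 'h', 'k', '1'(digit), 'z', 'A', 'f', 'L', '0'(digit), 'a'
Digits found: 2
Result: 2


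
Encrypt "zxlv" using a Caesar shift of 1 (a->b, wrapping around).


Input: 'zxlv', shift = 1
Operation: for each letter, (position + 1) mod 26
Mapping: 'z'(25+1=26, 26 mod 26=0)->'a', 'x'(23+1=24)->'y', 'l'(11+1=12)->'m', 'v'(21+1=22)->'w'
Result: aymw


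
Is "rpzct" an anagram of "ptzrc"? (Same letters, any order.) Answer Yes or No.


String 1: 'ptzrc' -> sorted: 'cprtz'
String 2: 'rpzct' -> sorted: 'cprtz'
Compare sorted forms: 'cprtz' == 'cprtz'
Anagram: Yes


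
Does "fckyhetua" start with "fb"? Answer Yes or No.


Input string: 'fckyhetua'
Prefix to check: 'fb'
First 2 characters of input: 'fc'
Match: False
Result: No


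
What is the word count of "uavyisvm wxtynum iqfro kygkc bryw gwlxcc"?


Input string: 'uavyisvm wxtynum iqfro kygkc bryw gwlxcc'
Operation: split by spaces
Words found: 'uavyisvm', 'wxtynum', 'iqfro', 'kygkc', 'bryw', 'gwlxcc'
Word count: 6


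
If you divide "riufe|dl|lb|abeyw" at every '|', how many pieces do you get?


Input string: 'riufe|dl|lb|abeyw'
Delimiter: '|'
Split result: 'riufe', 'dl', 'lb', 'abeyw'
Number of parts: 4


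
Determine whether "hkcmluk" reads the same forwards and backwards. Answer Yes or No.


Input string: 'hkcmluk'
Reversed: 'kulmckh'
Compare pairs: s[0]='h' vs s[6]='k' (mismatch), s[1]='k' vs s[5]='u' (mismatch), s[2]='c' vs s[4]='l' (mismatch)
Palindrome: No


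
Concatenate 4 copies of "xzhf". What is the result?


Input string: 'xzhf'
Operation: repeat 4 times
Concatenation: 'xzhf' + 'xzhf' + 'xzhf' + 'xzhf'
Result: xzhfxzhfxzhfxzhf


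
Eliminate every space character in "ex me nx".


Input string: 'ex me nx'
Operation: remove all spaces
Words: 'ex', 'me', 'nx'
Join without spaces: exmenx


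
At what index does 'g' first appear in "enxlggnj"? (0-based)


Input string: 'enxlggnj'
Target: 'g'
Scanning left to right: s[0]='e', s[1]='n', s[2]='x', s[3]='l', s[4]='g'
First match at index: 4


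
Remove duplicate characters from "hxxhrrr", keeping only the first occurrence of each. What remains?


Input: 'hxxhrrr'
Operation: keep first occurrence of each character
Scan: s[0]='h' new -> keep; s[1]='x' new -> keep; s[2]='x' seen -> skip; s[3]='h' seen -> skip; s[4]='r' new -> keep; s[5]='r' seen -> skip; s[6]='r' seen -> skip
Result: hxr


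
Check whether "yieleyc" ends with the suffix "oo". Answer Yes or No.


Input string: 'yieleyc'
Suffix to check: 'oo'
Last 2 characters of input: 'yc'
Match: False
Result: No


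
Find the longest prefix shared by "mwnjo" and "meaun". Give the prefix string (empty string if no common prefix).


String 1: 'mwnjo'
String 2: 'meaun'
Compare position by position:
pos 0: 'm' vs 'm' match
pos 1: 'w' vs 'e' differ -> stop
Longest common prefix: "m" (length 1)


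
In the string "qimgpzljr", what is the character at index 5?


Input string: 'qimgpzljr'
Operation: get character at index 5
Index mapping: s[0]='q', s[1]='i', s[2]='m', s[3]='g', s[4]='p', s[5]='z'
Result: 'z'


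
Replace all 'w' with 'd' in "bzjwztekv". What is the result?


Input string: 'bzjwztekv'
Operation: replace 'w' with 'd'
Positions of 'w': 3
After replacement: bzjdztekv


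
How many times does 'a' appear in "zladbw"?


Input string: 'zladbw'
Target character: 'a'
Scan each position: s[2]='a'
Matches found at indices: 2
Total: 1


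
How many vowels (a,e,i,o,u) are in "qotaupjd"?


Input string: 'qotaupjd'
Operation: count vowels (a, e, i, o, u)
Scan: s[0]='q', s[1]='o' (vowel), s[2]='t', s[3]='a' (vowel), s[4]='u' (vowel), s[5]='p', s[6]='j', s[7]='d'
Vowels found: 3
Result: 3


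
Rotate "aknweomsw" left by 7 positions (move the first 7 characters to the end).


Input: 'aknweomsw', shift = 7
Operation: split at index 7 and swap parts
Front part s[0:7] = 'aknweom'
Back part s[7:] = 'sw'
Rotated = back + front = 'sw' + 'aknweom'
Result: swaknweom


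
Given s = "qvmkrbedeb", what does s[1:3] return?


Input string: 'qvmkrbedeb'
Operation: slice [1:3]
Extract characters: s[1]='v', s[2]='m'
Result: vm


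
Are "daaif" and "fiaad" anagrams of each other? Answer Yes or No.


String 1: 'daaif' -> sorted: 'aadfi'
String 2: 'fiaad' -> sorted: 'aadfi'
Compare sorted forms: 'aadfi' == 'aadfi'
Anagram: Yes


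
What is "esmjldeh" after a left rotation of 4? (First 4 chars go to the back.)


Input: 'esmjldeh', shift = 4
Operation: split at index 4 and swap parts
Front part s[0:4] = 'esmj'
Back part s[4:] = 'ldeh'
Rotated = back + front = 'ldeh' + 'esmj'
Result: ldehesmj


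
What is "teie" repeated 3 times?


Input string: 'teie'
Operation: repeat 3 times
Concatenation: 'teie' + 'teie' + 'teie'
Result: teieteieteie


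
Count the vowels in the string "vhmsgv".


Input string: 'vhmsgv'
Operation: count vowels (a, e, i, o, u)
Scan: s[0]='v', s[1]='h', s[2]='m', s[3]='s', s[4]='g', s[5]='v'
Vowels found: 0
Result: 0


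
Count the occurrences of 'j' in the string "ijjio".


Input string: 'ijjio'
Target character: 'j'
Scan each position: s[1]='j', s[2]='j'
Matches found at indices: 1, 2
Total: 2


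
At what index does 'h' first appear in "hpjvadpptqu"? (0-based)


Input string: 'hpjvadpptqu'
Target: 'h'
Scanning left to right: s[0]='h'
First match at index: 0


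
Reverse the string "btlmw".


Input string: 'btlmw'
Operation: reverse character order
Original order: 'b' -> 't' -> 'l' -> 'm' -> 'w'
Reversed order: 'w' -> 'm' -> 'l' -> 't' -> 'b'
Result: wmltb


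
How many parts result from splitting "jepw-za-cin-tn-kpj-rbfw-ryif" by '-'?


Input string: 'jepw-za-cin-tn-kpj-rbfw-ryif'
Delimiter: '-'
Split result: 'jepw', 'za', 'cin', 'tn', 'kpj', 'rbfw', 'ryif'
Number of parts: 7


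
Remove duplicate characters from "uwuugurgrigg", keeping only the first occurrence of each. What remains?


Input: 'uwuugurgrigg'
Operation: keep first occurrence of each character
Scan: s[0]='u' new -> keep; s[1]='w' new -> keep; s[2]='u' seen -> skip; s[3]='u' seen -> skip; s[4]='g' new -> keep; s[5]='u' seen -> skip; s[6]='r' new -> keep; s[7]='g' seen -> skip; s[8]='r' seen -> skip; s[9]='i' new -> keep; s[10]='g' seen -> skip; s[11]='g' seen -> skip
Result: uwgri


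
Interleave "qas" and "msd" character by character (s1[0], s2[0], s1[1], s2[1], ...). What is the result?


String 1: 'qas'
String 2: 'msd'
Operation: alternate characters
Pairs: 'q'+'m', 'a'+'s', 's'+'d'
Result: qmassd


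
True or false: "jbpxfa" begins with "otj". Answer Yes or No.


Input string: 'jbpxfa'
Prefix to check: 'otj'
First 3 characters of input: 'jbp'
Match: False
Result: No


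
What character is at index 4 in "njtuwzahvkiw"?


Input string: 'njtuwzahvkiw'
Operation: get character at index 4
Index mapping: s[0]='n', s[1]='j', s[2]='t', s[3]='u', s[4]='w'
Result: 'w'


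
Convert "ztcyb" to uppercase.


Input string: 'ztcyb'
Operation: convert each letter to uppercase
Mapping: 'z'->'Z', 't'->'T', 'c'->'C', 'y'->'Y', 'b'->'B'
Result: ZTCYB


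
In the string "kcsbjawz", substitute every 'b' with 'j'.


Input string: 'kcsbjawz'
Operation: replace 'b' with 'j'
Positions of 'b': 3
After replacement: kcsjjawz


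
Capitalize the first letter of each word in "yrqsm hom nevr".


Input string: 'yrqsm hom nevr'
Operation: capitalize first letter of each word
Word transformations: 'yrqsm'->'Yrqsm', 'hom'->'Hom', 'nevr'->'Nevr'
Result: Yrqsm Hom Nevr


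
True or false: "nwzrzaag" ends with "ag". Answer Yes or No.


Input string: 'nwzrzaag'
Suffix to check: 'ag'
Last 2 characters of input: 'ag'
Match: True
Result: Yes


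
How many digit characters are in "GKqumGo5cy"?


Input string: 'GKqumGo5cy'
Operation: count digit characters (0-9)
Scan: 'G', 'K', 'q', 'u', 'm', 'G', 'o', '5'(digit), 'c', 'y'
Digits found: 1
Result: 1


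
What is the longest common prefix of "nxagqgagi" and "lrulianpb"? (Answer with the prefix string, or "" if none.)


String 1: 'nxagqgagi'
String 2: 'lrulianpb'
Compare position by position:
pos 0: 'n' vs 'l' differ -> stop
Longest common prefix: "" (length 0)


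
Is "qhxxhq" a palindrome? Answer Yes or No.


Input string: 'qhxxhq'
Reversed: 'qhxxhq'
Compare pairs: s[0]='q' vs s[5]='q' (match), s[1]='h' vs s[4]='h' (match), s[2]='x' vs s[3]='x' (match)
Palindrome: Yes


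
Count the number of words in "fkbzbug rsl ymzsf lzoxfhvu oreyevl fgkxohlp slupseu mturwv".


Input string: 'fkbzbug rsl ymzsf lzoxfhvu oreyevl fgkxohlp slupseu mturwv'
Operation: split by spaces
Words found: 'fkbzbug', 'rsl', 'ymzsf', 'lzoxfhvu', 'oreyevl', 'fgkxohlp', 'slupseu', 'mturwv'
Word count: 8


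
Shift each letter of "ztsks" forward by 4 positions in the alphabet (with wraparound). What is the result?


Input: 'ztsks', shift = 4
Operation: for each letter, (position + 4) mod 26
Mapping: 'z'(25+4=29, 29 mod 26=3)->'d', 't'(19+4=23)->'x', 's'(18+4=22)->'w', 'k'(10+4=14)->'o', 's'(18+4=22)->'w'
Result: dxwow


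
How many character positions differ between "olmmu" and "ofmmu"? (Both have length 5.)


String 1: 'olmmu'
String 2: 'ofmmu'
Compare each position: pos 0: 'o'=='o', pos 1: 'l'!='f', pos 2: 'm'=='m', pos 3: 'm'=='m', pos 4: 'u'=='u'
Differing positions: 1
Hamming distance: 1


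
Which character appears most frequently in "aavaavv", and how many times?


Input: 'aavaavv'
Operation: tally each character
Counts: 'a':4, 'v':3
Maximum: 'a' appears 4 times


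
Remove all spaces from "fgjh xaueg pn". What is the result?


Input string: 'fgjh xaueg pn'
Operation: remove all spaces
Words: 'fgjh', 'xaueg', 'pn'
Join without spaces: fgjhxauegpn


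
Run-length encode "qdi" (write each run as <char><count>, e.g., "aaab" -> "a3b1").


Input: 'qdi'
Operation: identify consecutive runs
Runs: 'q' -> q1, 'd' -> d1, 'i' -> i1
Encoded: q1d1i1
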